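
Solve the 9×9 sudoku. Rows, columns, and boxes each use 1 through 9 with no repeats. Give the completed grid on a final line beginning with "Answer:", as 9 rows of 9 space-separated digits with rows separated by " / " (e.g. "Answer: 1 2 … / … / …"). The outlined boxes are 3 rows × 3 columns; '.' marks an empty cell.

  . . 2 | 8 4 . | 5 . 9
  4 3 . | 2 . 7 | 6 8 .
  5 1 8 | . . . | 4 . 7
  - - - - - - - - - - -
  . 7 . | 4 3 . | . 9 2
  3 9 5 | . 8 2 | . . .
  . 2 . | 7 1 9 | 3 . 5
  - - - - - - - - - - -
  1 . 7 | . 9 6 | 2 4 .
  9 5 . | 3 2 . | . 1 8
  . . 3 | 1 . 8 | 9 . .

Step 1. [r6c8∈{6}] r6c8's peers cover all but 6 ⇒ r6c8=6.
Step 2. [r8c3∈{4,6}] across row 8, 6 lands solely at r8c3 ⇒ r8c3=6.
Step 3. [r4c7∈{1,8}] in col 7, 8 fits only at r4c7, so r4c7=8.
Step 4. [r9c5∈{5,7}] 7 has one home in col 5: r9c5. So r9c5=7.
Step 5. [r1c8∈{3}] only 3 remains possible at r1c8 ⇒ r1c8=3.
Step 6. [r5c7∈{1,7}] across col 7, 1 lands solely at r5c7, so r5c7=1.
Step 7. [r3c4∈{6,9}] 9 has one home in row 3: r3c4. So r3c4=9.
Step 8. [r1c2∈{6}] r1c2 is down to just 6. So r1c2=6.
Step 9. [r9c2∈{4}] r9c2's peers cover all but 4 ⇒ r9c2=4.
Step 10. [r2c9∈{1}] r2c9's peers cover all but 1 ⇒ r2c9=1.
Step 11. [r2c3∈{9}] r2c3 is down to just 9. So r2c3=9.
Step 12. [r6c1∈{8}] only 8 remains possible at r6c1. So r6c1=8.
Step 13. [r8c7∈{7}] r8c7 is down to just 7 ⇒ r8c7=7.
Step 14. [r9c8∈{5}] nothing but 5 survives at r9c8 ⇒ r9c8=5.
Step 15. [r5c9∈{4}] r5c9's peers cover all but 4 ⇒ r5c9=4.
Step 16. [r5c4∈{6}] r5c4 is down to just 6 ⇒ r5c4=6.
Step 17. [r7c2∈{8}] only 8 remains possible at r7c2 ⇒ r7c2=8.
Step 18. [r4c6∈{5}] r4c6's peers cover all but 5, so r4c6=5.
Step 19. [r5c8∈{7}] nothing but 7 survives at r5c8. So r5c8=7.
Step 20. [r6c3∈{4}] r6c3 is down to just 4. So r6c3=4.
Step 21. [r4c3∈{1}] r4c3's peers cover all but 1 ⇒ r4c3=1.
Step 22. [r2c5∈{5}] r2c5 is down to just 5, so r2c5=5.
Step 23. [r8c6∈{4}] r8c6 has the single candidate 4, so r8c6=4.
Step 24. [r1c6∈{1}] r1c6 is down to just 1 ⇒ r1c6=1.
Step 25. [r9c9∈{6}] r9c9 has the single candidate 6. So r9c9=6.
Step 26. [r7c9∈{3}] only 3 remains possible at r7c9. So r7c9=3.
Step 27. [r4c1∈{6}] only 6 remains possible at r4c1. So r4c1=6.
Step 28. [r9c1∈{2}] only 2 remains possible at r9c1, so r9c1=2.
Step 29. [r3c6∈{3}] r3c6 is down to just 3 ⇒ r3c6=3.
Step 30. [r7c4∈{5}] r7c4 has the single candidate 5. So r7c4=5.
Step 31. [r1c1∈{7}] r1c1 is down to just 7 ⇒ r1c1=7.
Step 32. [r3c8∈{2}] r3c8 is down to just 2 ⇒ r3c8=2.
Step 33. [r3c5∈{6}] r3c5's peers cover all but 6 ⇒ r3c5=6.

Answer: 7 6 2 8 4 1 5 3 9 / 4 3 9 2 5 7 6 8 1 / 5 1 8 9 6 3 4 2 7 / 6 7 1 4 3 5 8 9 2 / 3 9 5 6 8 2 1 7 4 / 8 2 4 7 1 9 3 6 5 / 1 8 7 5 9 6 2 4 3 / 9 5 6 3 2 4 7 1 8 / 2 4 3 1 7 8 9 5 6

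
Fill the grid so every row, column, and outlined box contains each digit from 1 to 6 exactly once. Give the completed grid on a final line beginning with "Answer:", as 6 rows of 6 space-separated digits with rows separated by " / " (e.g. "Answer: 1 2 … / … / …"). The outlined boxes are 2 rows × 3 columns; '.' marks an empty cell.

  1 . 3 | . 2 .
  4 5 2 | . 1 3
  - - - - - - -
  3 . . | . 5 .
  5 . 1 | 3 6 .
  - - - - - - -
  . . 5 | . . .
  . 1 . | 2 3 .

Step 1. [r5c5∈{4}] nothing but 4 survives at r5c5, so r5c5=4.
Step 2. [r6c1∈{6}] nothing but 6 survives at r6c1 ⇒ r6c1=6.
Step 3. [r2c4∈{6}] only 6 remains possible at r2c4. So r2c4=6.
Step 4. [r3c3∈{4,6}] in col 3, 6 fits only at r3c3, so r3c3=6.
Step 5. [r1c4∈{4,5}] col 4 places 5 nowhere but r1c4 ⇒ r1c4=5.
Step 6. [r3c4∈{1,4}] 4 has one home in col 4: r3c4 ⇒ r3c4=4.
Step 7. [r3c2∈{2}] nothing but 2 survives at r3c2. So r3c2=2.
Step 8. [r5c6∈{1,6}] row 5 places 6 nowhere but r5c6, so r5c6=6.
Step 9. [r6c6∈{5}] only 5 remains possible at r6c6, so r6c6=5.
Step 10. [r4c2∈{4}] r4c2 has the single candidate 4 ⇒ r4c2=4.
Step 11. [r5c4∈{1}] r5c4 has the single candidate 1, so r5c4=1.
Step 12. [r6c3∈{4}] only 4 remains possible at r6c3. So r6c3=4.
Step 13. [r1c6∈{4}] r1c6's peers cover all but 4. So r1c6=4.
Step 14. [r5c1∈{2}] r5c1 has the single candidate 2, so r5c1=2.
Step 15. [r4c6∈{2}] nothing but 2 survives at r4c6, so r4c6=2.
Step 16. [r5c2∈{3}] r5c2's peers cover all but 3 ⇒ r5c2=3.
Step 17. [r1c2∈{6}] r1c2 has the single candidate 6. So r1c2=6.
Step 18. [r3c6∈{1}] r3c6 has the single candidate 1 ⇒ r3c6=1.

Answer: 1 6 3 5 2 4 / 4 5 2 6 1 3 / 3 2 6 4 5 1 / 5 4 1 3 6 2 / 2 3 5 1 4 6 / 6 1 4 2 3 5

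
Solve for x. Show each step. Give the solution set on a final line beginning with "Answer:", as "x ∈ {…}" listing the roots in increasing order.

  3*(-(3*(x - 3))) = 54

Step 1. [3*(-(3*(x - 3))) = 54] LHS = 3·(…); ÷3 both sides, so div: -(3*(x - 3)) = 18.
Step 2. [-(3*(x - 3)) = 18] leading − — multiply by −1. So neg: 3*(x - 3) = -18.
Step 3. [3*(x - 3) = -18] leading coefficient 3: divide by 3 ⇒ div: x - 3 = -6.
Step 4. [x - 3 = -6] peel the -3: add 3 from each side, so sub: x = -3.

Answer: x ∈ {-3}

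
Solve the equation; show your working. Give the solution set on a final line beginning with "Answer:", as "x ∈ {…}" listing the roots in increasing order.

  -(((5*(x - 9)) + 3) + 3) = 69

Step 1. [-(((5*(x - 9)) + 3) + 3) = 69] LHS negated; negate both sides ⇒ neg: ((5*(x - 9)) + 3) + 3 = -69.
Step 2. [((5*(x - 9)) + 3) + 3 = -69] +3 is outermost — subtract 3 both sides. So sub: (5*(x - 9)) + 3 = -72.
Step 3. [(5*(x - 9)) + 3 = -72] subtract 3: x sits inside (… + 3), so sub: 5*(x - 9) = -75.
Step 4. [5*(x - 9) = -75] divide by the outer 5 ⇒ div: x - 9 = -15.
Step 5. [x - 9 = -15] peel the -9: add 9 from each side, so sub: x = -6.

Answer: x ∈ {-6}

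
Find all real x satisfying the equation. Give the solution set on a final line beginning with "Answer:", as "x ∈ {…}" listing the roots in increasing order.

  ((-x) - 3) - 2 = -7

Step 1. [((-x) - 3) - 2 = -7] peel the -2: add 2 from each side, so sub: (-x) - 3 = -5.
Step 2. [(-x) - 3 = -5] peel the -3: add 3 from each side. So sub: -x = -2.
Step 3. [-x = -2] flip signs both sides ⇒ neg: x = 2.

Answer: x ∈ {2}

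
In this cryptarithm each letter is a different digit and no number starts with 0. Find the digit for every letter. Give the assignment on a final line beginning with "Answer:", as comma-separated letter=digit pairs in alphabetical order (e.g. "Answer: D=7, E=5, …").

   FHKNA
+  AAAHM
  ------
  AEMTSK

Step 1. [col 1: A + M ≡ K (mod 10)] K=4 is one option consistent with column 1 (A + M ≡ K (mod 10), carry-in 0) — take it ⇒ K=4.
Step 2. [col 1: A + M ≡ K (mod 10)] column 1 (A + M ≡ K (mod 10), carry-in 0) doesn't pin M yet; pick M=3 and continue ⇒ M=3.
Step 3. [col 1: A + M ≡ K (mod 10)] column 1 reads A+M+carry(0)=K with M=3, K=4; with digits 3,4 already taken and all letters distinct, the only value for A is 1, so A=1.
Step 4. [col 2: N + H ≡ S (mod 10)] S=8 is one option consistent with column 2 (N + H ≡ S (mod 10), carry-in 0) — take it ⇒ S=8.
Step 5. [col 2: N + H ≡ S (mod 10)] column 2 (N + H ≡ S (mod 10), carry-in 0) doesn't pin N yet; pick N=6 and continue. So N=6.
Step 6. [col 2: N + H ≡ S (mod 10)] in column 2 we have N+H≡S with carry-in 0; given N=6, S=8 and digits 1,3,4,6,8 already taken and all letters distinct, that pins H to 2, so H=2.
Step 7. [col 3: K + A ≡ T (mod 10)] column 3 reads K+A+carry(0)=T with K=4, A=1; with digits 1,2,3,4,6,8 already taken and all letters distinct, the only value for T is 5. So T=5.
Step 8. [col 5: F + A ≡ E (mod 10)] column 5 reads F+A+carry(0)=E with A=1; with digits 1,2,3,4,5,6,8 already taken and all letters distinct, the only value for E is 0. So E=0.
Step 9. [col 5: F + A ≡ E (mod 10)] column 5 reads F+A+carry(0)=E with A=1, E=0; with digits 0,1,2,3,4,5,6,8 already taken and all letters distinct, the only value for F is 9. So F=9.

Answer: A=1, E=0, F=9, H=2, K=4, M=3, N=6, S=8, T=5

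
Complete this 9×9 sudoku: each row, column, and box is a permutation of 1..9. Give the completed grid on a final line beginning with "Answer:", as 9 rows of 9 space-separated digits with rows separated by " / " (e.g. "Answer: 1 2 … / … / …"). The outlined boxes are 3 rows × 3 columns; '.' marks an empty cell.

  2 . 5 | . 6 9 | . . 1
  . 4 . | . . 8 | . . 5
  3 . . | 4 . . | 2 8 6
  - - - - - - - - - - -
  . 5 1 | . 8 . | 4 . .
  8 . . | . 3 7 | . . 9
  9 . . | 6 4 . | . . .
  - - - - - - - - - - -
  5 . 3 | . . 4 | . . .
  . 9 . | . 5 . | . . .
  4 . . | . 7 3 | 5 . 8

Step 1. [r7c5∈{1,2,9}] col 5 places 9 nowhere but r7c5, so r7c5=9.
Step 2. [r4c6∈{2}] r4c6 is down to just 2 ⇒ r4c6=2.
Step 3. [r8c3∈{2,6,7,8}] col 3 places 8 nowhere but r8c3. So r8c3=8.
Step 4. [r6c2∈{2,3,7}] in col 2, 3 fits only at r6c2, so r6c2=3.
Step 5. [r8c6∈{1,6}] in col 6, 6 fits only at r8c6. So r8c6=6.
Step 6. [r8c9∈{2,3,4,7}] 4 has one home in col 9: r8c9 ⇒ r8c9=4.
Step 7. [r9c8∈{1,2,6,9}] 9 has one home in row 9: r9c8. So r9c8=9.
Step 8. [r3c5∈{1}] r3c5 has the single candidate 1, so r3c5=1.
Step 9. [r3c2∈{7}] r3c2 has the single candidate 7, so r3c2=7.
Step 10. [r6c3∈{2,7}] col 3 places 7 nowhere but r6c3. So r6c3=7.
Step 11. [r4c1∈{6}] only 6 remains possible at r4c1. So r4c1=6.
Step 12. [r6c6∈{1,5}] across col 6, 1 lands solely at r6c6. So r6c6=1.
Step 13. [r5c2∈{2}] nothing but 2 survives at r5c2. So r5c2=2.
Step 14. [r2c7∈{3,7,9}] across col 7, 9 lands solely at r2c7. So r2c7=9.
Step 15. [r8c1∈{1,7}] col 1 places 7 nowhere but r8c1. So r8c1=7.
Step 16. [r7c4∈{1,2,8}] row 7 places 8 nowhere but r7c4. So r7c4=8.
Step 17. [r4c9∈{3,7}] r4c9 is the only open cell in col 9 admitting 3. So r4c9=3.
Step 18. [r7c9∈{2,7}] 7 has one home in col 9: r7c9. So r7c9=7.
Step 19. [r7c8∈{1,2,6}] across row 7, 2 lands solely at r7c8. So r7c8=2.
Step 20. [r1c7∈{3,7}] across col 7, 7 lands solely at r1c7. So r1c7=7.
Step 21. [r2c8∈{3}] r2c8 has the single candidate 3 ⇒ r2c8=3.
Step 22. [r8c8∈{1}] only 1 remains possible at r8c8 ⇒ r8c8=1.
Step 23. [r7c2∈{1,6}] r7c2 is the only open cell in row 7 admitting 1 ⇒ r7c2=1.
Step 24. [r9c3∈{2,6}] in col 3, 2 fits only at r9c3. So r9c3=2.
Step 25. [r5c8∈{5,6}] across col 8, 6 lands solely at r5c8, so r5c8=6.
Step 26. [r2c5∈{2}] r2c5's peers cover all but 2. So r2c5=2.
Step 27. [r8c4∈{2}] nothing but 2 survives at r8c4 ⇒ r8c4=2.
Step 28. [r3c6∈{5}] only 5 remains possible at r3c6. So r3c6=5.
Step 29. [r8c7∈{3}] only 3 remains possible at r8c7. So r8c7=3.
Step 30. [r9c2∈{6}] r9c2's peers cover all but 6 ⇒ r9c2=6.
Step 31. [r2c4∈{7}] nothing but 7 survives at r2c4, so r2c4=7.
Step 32. [r1c2∈{8}] r1c2 has the single candidate 8, so r1c2=8.
Step 33. [r1c4∈{3}] r1c4 is down to just 3 ⇒ r1c4=3.
Step 34. [r5c3∈{4}] r5c3's peers cover all but 4. So r5c3=4.
Step 35. [r4c4∈{9}] r4c4 has the single candidate 9. So r4c4=9.
Step 36. [r7c7∈{6}] nothing but 6 survives at r7c7 ⇒ r7c7=6.
Step 37. [r6c7∈{8}] r6c7's peers cover all but 8. So r6c7=8.
Step 38. [r1c8∈{4}] r1c8 is down to just 4, so r1c8=4.
Step 39. [r5c4∈{5}] only 5 remains possible at r5c4, so r5c4=5.
Step 40. [r2c1∈{1}] r2c1's peers cover all but 1. So r2c1=1.
Step 41. [r2c3∈{6}] nothing but 6 survives at r2c3. So r2c3=6.
Step 42. [r6c8∈{5}] only 5 remains possible at r6c8 ⇒ r6c8=5.
Step 43. [r4c8∈{7}] r4c8 has the single candidate 7 ⇒ r4c8=7.
Step 44. [r5c7∈{1}] nothing but 1 survives at r5c7 ⇒ r5c7=1.
Step 45. [r6c9∈{2}] r6c9's peers cover all but 2. So r6c9=2.
Step 46. [r9c4∈{1}] r9c4 is down to just 1. So r9c4=1.
Step 47. [r3c3∈{9}] only 9 remains possible at r3c3, so r3c3=9.

Answer: 2 8 5 3 6 9 7 4 1 / 1 4 6 7 2 8 9 3 5 / 3 7 9 4 1 5 2 8 6 / 6 5 1 9 8 2 4 7 3 / 8 2 4 5 3 7 1 6 9 / 9 3 7 6 4 1 8 5 2 / 5 1 3 8 9 4 6 2 7 / 7 9 8 2 5 6 3 1 4 / 4 6 2 1 7 3 5 9 8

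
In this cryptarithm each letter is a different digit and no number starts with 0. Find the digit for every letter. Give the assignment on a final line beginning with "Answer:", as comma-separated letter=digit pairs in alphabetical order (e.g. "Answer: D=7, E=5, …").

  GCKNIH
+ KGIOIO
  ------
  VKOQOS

Step 1. [col 1: H + O ≡ S (mod 10)] no forcing yet in column 1 (carry-in 0); O=3 is free and consistent — try it, so O=3.
Step 2. [col 1: H + O ≡ S (mod 10)] column 1 (H + O ≡ S (mod 10), carry-in 0) doesn't pin S yet; pick S=2 and continue, so S=2.
Step 3. [col 1: H + O ≡ S (mod 10)] from column 1 (O=3, S=2, carry-in 0, digits 2,3 already taken and all letters distinct): H must equal 9 ⇒ H=9.
Step 4. [col 2: I + I ≡ O (mod 10)] column 2 (I + I ≡ O (mod 10), carry-in 1) doesn't pin I yet; pick I=6 and continue ⇒ I=6.
Step 5. [col 3: N + O ≡ Q (mod 10)] several values work for N in column 3 (N + O ≡ Q (mod 10), carry-in 1); try N=0, so N=0.
Step 6. [col 3: N + O ≡ Q (mod 10)] in column 3 we have N+O≡Q with carry-in 1; given N=0, O=3 and digits 0,2,3,6,9 already taken and all letters distinct, that pins Q to 4. So Q=4.
Step 7. [col 4: K + I ≡ O (mod 10)] column 4: given I=6, O=3, carry-in 0, and digits 0,2,3,4,6,9 already taken and all letters distinct, K+I≡O (mod 10) forces K=7, so K=7.
Step 8. [col 5: C + G ≡ K (mod 10)] G=1 is one option consistent with column 5 (C + G ≡ K (mod 10), carry-in 1) — take it ⇒ G=1.
Step 9. [col 5: C + G ≡ K (mod 10)] column 5: given G=1, K=7, carry-in 1, and digits 0,1,2,3,4,6,7,9 already taken and all letters distinct, C+G≡K (mod 10) forces C=5. So C=5.
Step 10. [col 6: G + K ≡ V (mod 10)] from column 6 (G=1, K=7, carry-in 0, digits 0,1,2,3,4,5,6,7,9 already taken and all letters distinct): V must equal 8, so V=8.

Answer: C=5, G=1, H=9, I=6, K=7, N=0, O=3, Q=4, S=2, V=8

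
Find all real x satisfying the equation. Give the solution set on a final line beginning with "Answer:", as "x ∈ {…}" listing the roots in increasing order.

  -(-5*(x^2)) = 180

Step 1. [-(-5*(x^2)) = 180] flip signs both sides ⇒ neg: -5*(x^2) = -180.
Step 2. [-5*(x^2) = -180] -5 out front; divide by -5 ⇒ div: x^2 = 36.
Step 3. [x^2 = 36] 36 ≥ 0, LHS is (·)² — take ±√ ⇒ sqrt: x = 6 or -6.

Answer: x ∈ {-6, 6}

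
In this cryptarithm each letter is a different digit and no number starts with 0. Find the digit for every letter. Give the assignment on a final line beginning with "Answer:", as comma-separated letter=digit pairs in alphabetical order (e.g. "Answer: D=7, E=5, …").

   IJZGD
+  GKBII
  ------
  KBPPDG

Step 1. [col 1: D + I ≡ G (mod 10)] column 1 (D + I ≡ G (mod 10), carry-in 0) doesn't pin D yet; pick D=2 and continue, so D=2.
Step 2. [col 1: D + I ≡ G (mod 10)] no forcing yet in column 1 (carry-in 0); I=5 is free and consistent — try it. So I=5.
Step 3. [col 1: D + I ≡ G (mod 10)] from column 1 (D=2, I=5, carry-in 0, digits 2,5 already taken and all letters distinct): G must equal 7 ⇒ G=7.
Step 4. [col 3: Z + B ≡ P (mod 10)] B=3 is one option consistent with column 3 (Z + B ≡ P (mod 10), carry-in 1) — take it, so B=3.
Step 5. [col 3: Z + B ≡ P (mod 10)] several values work for Z in column 3 (Z + B ≡ P (mod 10), carry-in 1); try Z=6. So Z=6.
Step 6. [K] adding two 5-digit numbers gives at most 5+1 digits, and here it does — K is that final carry and must be 1, so K=1.
Step 7. [col 3: Z + B ≡ P (mod 10)] column 3 reads Z+B+carry(1)=P with Z=6, B=3; with digits 1,2,3,5,6,7 already taken and all letters distinct, the only value for P is 0 ⇒ P=0.
Step 8. [col 4: J + K ≡ P (mod 10)] from column 4 (K=1, P=0, carry-in 1, digits 0,1,2,3,5,6,7 already taken and all letters distinct): J must equal 8. So J=8.

Answer: B=3, D=2, G=7, I=5, J=8, K=1, P=0, Z=6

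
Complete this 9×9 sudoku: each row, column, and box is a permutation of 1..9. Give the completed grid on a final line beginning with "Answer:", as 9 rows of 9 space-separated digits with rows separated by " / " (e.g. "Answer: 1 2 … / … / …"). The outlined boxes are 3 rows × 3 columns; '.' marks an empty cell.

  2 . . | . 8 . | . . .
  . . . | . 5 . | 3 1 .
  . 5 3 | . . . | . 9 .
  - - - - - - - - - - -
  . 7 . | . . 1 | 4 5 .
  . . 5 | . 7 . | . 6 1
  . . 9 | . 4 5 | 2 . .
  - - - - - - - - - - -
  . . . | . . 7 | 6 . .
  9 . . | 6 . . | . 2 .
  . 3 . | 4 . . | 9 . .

Step 1. [r5c7∈{8}] r5c7 is down to just 8 ⇒ r5c7=8.
Step 2. [r3c7∈{7}] nothing but 7 survives at r3c7. So r3c7=7.
Step 3. [r1c8∈{4}] nothing but 4 survives at r1c8 ⇒ r1c8=4.
Step 4. [r7c4∈{1,2,3,5,8,9}] 5 has one home in col 4: r7c4. So r7c4=5.
Step 5. [r4c5∈{2,3,6,9}] r4c5 is the only open cell in box 5 admitting 6 ⇒ r4c5=6.
Step 6. [r9c1∈{1,5,6,7,8}] r9c1 is the only open cell in col 1 admitting 5, so r9c1=5.
Step 7. [r9c3∈{1,2,6,7,8}] across row 9, 6 lands solely at r9c3. So r9c3=6.
Step 8. [r2c1∈{4,6,7,8}] across col 1, 7 lands solely at r2c1. So r2c1=7.
Step 9. [r1c3∈{1}] r1c3's peers cover all but 1 ⇒ r1c3=1.
Step 10. [r9c5∈{1,2}] r9c5 is the only open cell in row 9 admitting 1 ⇒ r9c5=1.
Step 11. [r3c5∈{2}] only 2 remains possible at r3c5, so r3c5=2.
Step 12. [r2c4∈{9}] r2c4's peers cover all but 9, so r2c4=9.
Step 13. [r8c3∈{4,7,8}] r8c3 is the only open cell in col 3 admitting 7. So r8c3=7.
Step 14. [r8c5∈{3}] only 3 remains possible at r8c5, so r8c5=3.
Step 15. [r8c6∈{8}] nothing but 8 survives at r8c6, so r8c6=8.
Step 16. [r8c7∈{1,5}] in col 7, 1 fits only at r8c7, so r8c7=1.
Step 17. [r8c2∈{4}] r8c2 is down to just 4 ⇒ r8c2=4.
Step 18. [r5c2∈{2}] r5c2 is down to just 2 ⇒ r5c2=2.
Step 19. [r4c3∈{8}] r4c3 has the single candidate 8, so r4c3=8.
Step 20. [r5c4∈{3}] only 3 remains possible at r5c4 ⇒ r5c4=3.
Step 21. [r7c9∈{3,4,8}] across row 7, 4 lands solely at r7c9, so r7c9=4.
Step 22. [r4c1∈{3}] only 3 remains possible at r4c1 ⇒ r4c1=3.
Step 23. [r6c9∈{3,7}] r6c9 is the only open cell in col 9 admitting 3 ⇒ r6c9=3.
Step 24. [r2c3∈{4}] only 4 remains possible at r2c3, so r2c3=4.
Step 25. [r2c6∈{6}] r2c6 has the single candidate 6. So r2c6=6.
Step 26. [r2c2∈{8}] nothing but 8 survives at r2c2, so r2c2=8.
Step 27. [r3c1∈{6}] only 6 remains possible at r3c1. So r3c1=6.
Step 28. [r9c9∈{7,8}] col 9 places 7 nowhere but r9c9. So r9c9=7.
Step 29. [r6c1∈{1}] r6c1's peers cover all but 1 ⇒ r6c1=1.
Step 30. [r1c9∈{5,6}] 6 has one home in row 1: r1c9, so r1c9=6.
Step 31. [r7c1∈{8}] r7c1's peers cover all but 8 ⇒ r7c1=8.
Step 32. [r1c6∈{3}] nothing but 3 survives at r1c6. So r1c6=3.
Step 33. [r6c2∈{6}] r6c2's peers cover all but 6 ⇒ r6c2=6.
Step 34. [r1c4∈{7}] only 7 remains possible at r1c4. So r1c4=7.
Step 35. [r3c4∈{1}] r3c4 has the single candidate 1. So r3c4=1.
Step 36. [r4c9∈{9}] r4c9 is down to just 9 ⇒ r4c9=9.
Step 37. [r1c7∈{5}] only 5 remains possible at r1c7 ⇒ r1c7=5.
Step 38. [r9c6∈{2}] r9c6 is down to just 2. So r9c6=2.
Step 39. [r9c8∈{8}] r9c8 has the single candidate 8 ⇒ r9c8=8.
Step 40. [r6c8∈{7}] nothing but 7 survives at r6c8, so r6c8=7.
Step 41. [r5c6∈{9}] r5c6 has the single candidate 9 ⇒ r5c6=9.
Step 42. [r3c6∈{4}] r3c6 is down to just 4, so r3c6=4.
Step 43. [r7c2∈{1}] r7c2 has the single candidate 1 ⇒ r7c2=1.
Step 44. [r7c3∈{2}] r7c3 is down to just 2. So r7c3=2.
Step 45. [r7c8∈{3}] r7c8 has the single candidate 3. So r7c8=3.
Step 46. [r6c4∈{8}] r6c4 is down to just 8. So r6c4=8.
Step 47. [r3c9∈{8}] r3c9's peers cover all but 8, so r3c9=8.
Step 48. [r5c1∈{4}] r5c1's peers cover all but 4, so r5c1=4.
Step 49. [r8c9∈{5}] r8c9 is down to just 5 ⇒ r8c9=5.
Step 50. [r4c4∈{2}] only 2 remains possible at r4c4 ⇒ r4c4=2.
Step 51. [r2c9∈{2}] nothing but 2 survives at r2c9 ⇒ r2c9=2.
Step 52. [r7c5∈{9}] r7c5 is down to just 9, so r7c5=9.
Step 53. [r1c2∈{9}] r1c2 has the single candidate 9. So r1c2=9.

Answer: 2 9 1 7 8 3 5 4 6 / 7 8 4 9 5 6 3 1 2 / 6 5 3 1 2 4 7 9 8 / 3 7 8 2 6 1 4 5 9 / 4 2 5 3 7 9 8 6 1 / 1 6 9 8 4 5 2 7 3 / 8 1 2 5 9 7 6 3 4 / 9 4 7 6 3 8 1 2 5 / 5 3 6 4 1 2 9 8 7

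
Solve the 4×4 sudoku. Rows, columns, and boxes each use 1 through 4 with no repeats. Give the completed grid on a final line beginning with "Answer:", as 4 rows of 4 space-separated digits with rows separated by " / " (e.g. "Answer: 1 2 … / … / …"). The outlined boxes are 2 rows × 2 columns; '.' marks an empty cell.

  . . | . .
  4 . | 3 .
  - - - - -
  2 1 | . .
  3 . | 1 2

Step 1. [r1c3∈{2,4}] r1c3 is the only open cell in col 3 admitting 2. So r1c3=2.
Step 2. [r1c4∈{1,4}] r1c4 is the only open cell in row 1 admitting 4, so r1c4=4.
Step 3. [r1c1∈{1}] nothing but 1 survives at r1c1 ⇒ r1c1=1.
Step 4. [r2c4∈{1}] r2c4 has the single candidate 1, so r2c4=1.
Step 5. [r3c3∈{4}] nothing but 4 survives at r3c3, so r3c3=4.
Step 6. [r1c2∈{3}] r1c2 has the single candidate 3, so r1c2=3.
Step 7. [r4c2∈{4}] only 4 remains possible at r4c2. So r4c2=4.
Step 8. [r3c4∈{3}] nothing but 3 survives at r3c4 ⇒ r3c4=3.
Step 9. [r2c2∈{2}] r2c2's peers cover all but 2 ⇒ r2c2=2.

Answer: 1 3 2 4 / 4 2 3 1 / 2 1 4 3 / 3 4 1 2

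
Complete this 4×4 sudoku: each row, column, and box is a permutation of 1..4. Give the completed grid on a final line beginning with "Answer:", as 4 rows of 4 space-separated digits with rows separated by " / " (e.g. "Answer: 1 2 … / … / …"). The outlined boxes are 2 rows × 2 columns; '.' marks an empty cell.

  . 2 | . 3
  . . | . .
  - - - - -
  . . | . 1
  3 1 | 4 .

Step 1. [r1c1∈{1,4}] row 1 places 4 nowhere but r1c1 ⇒ r1c1=4.
Step 2. [r4c4∈{2}] only 2 remains possible at r4c4. So r4c4=2.
Step 3. [r2c3∈{1,2}] r2c3 is the only open cell in row 2 admitting 2, so r2c3=2.
Step 4. [r2c1∈{1}] r2c1 has the single candidate 1. So r2c1=1.
Step 5. [r3c2∈{4}] r3c2 is down to just 4. So r3c2=4.
Step 6. [r3c3∈{3}] r3c3 is down to just 3, so r3c3=3.
Step 7. [r3c1∈{2}] r3c1 has the single candidate 2. So r3c1=2.
Step 8. [r2c4∈{4}] r2c4 is down to just 4. So r2c4=4.
Step 9. [r2c2∈{3}] r2c2's peers cover all but 3 ⇒ r2c2=3.
Step 10. [r1c3∈{1}] nothing but 1 survives at r1c3, so r1c3=1.

Answer: 4 2 1 3 / 1 3 2 4 / 2 4 3 1 / 3 1 4 2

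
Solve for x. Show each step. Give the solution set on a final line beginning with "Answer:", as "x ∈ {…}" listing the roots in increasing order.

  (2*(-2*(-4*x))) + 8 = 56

Step 1. [(2*(-2*(-4*x))) + 8 = 56] 2 divides every term; factor it out. So factor: (-2*(-4*x)) + 4 = 28.
Step 2. [(-2*(-4*x)) + 4 = 28] peel the +4: subtract 4 from each side ⇒ sub: -2*(-4*x) = 24.
Step 3. [-2*(-4*x) = 24] LHS = -2·(…); ÷-2 both sides. So div: -4*x = -12.
Step 4. [-4*x = -12] leading coefficient -4: divide by -4, so div: x = 3.

Answer: x ∈ {3}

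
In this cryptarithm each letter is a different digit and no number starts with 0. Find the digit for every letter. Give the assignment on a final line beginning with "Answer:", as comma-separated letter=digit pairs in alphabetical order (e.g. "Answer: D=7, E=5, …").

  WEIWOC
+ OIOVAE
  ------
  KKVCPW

Step 1. [col 1: C + E ≡ W (mod 10)] several values work for C in column 1 (C + E ≡ W (mod 10), carry-in 0); try C=2. So C=2.
Step 2. [col 1: C + E ≡ W (mod 10)] column 1 (C + E ≡ W (mod 10), carry-in 0) doesn't pin W yet; pick W=6 and continue, so W=6.
Step 3. [col 1: C + E ≡ W (mod 10)] column 1: given C=2, W=6, carry-in 0, and digits 2,6 already taken and all letters distinct, C+E≡W (mod 10) forces E=4. So E=4.
Step 4. [col 2: O + A ≡ P (mod 10)] column 2 (O + A ≡ P (mod 10), carry-in 0) doesn't pin A yet; pick A=9 and continue, so A=9.
Step 5. [col 2: O + A ≡ P (mod 10)] P=0 is one option consistent with column 2 (O + A ≡ P (mod 10), carry-in 0) — take it ⇒ P=0.
Step 6. [col 2: O + A ≡ P (mod 10)] from column 2 (A=9, P=0, carry-in 0, digits 0,2,4,6,9 already taken and all letters distinct): O must equal 1, so O=1.
Step 7. [col 3: W + V ≡ C (mod 10)] in column 3 we have W+V≡C with carry-in 1; given W=6, C=2 and digits 0,1,2,4,6,9 already taken and all letters distinct, that pins V to 5, so V=5.
Step 8. [col 4: I + O ≡ V (mod 10)] column 4: given O=1, V=5, carry-in 1, and digits 0,1,2,4,5,6,9 already taken and all letters distinct, I+O≡V (mod 10) forces I=3, so I=3.
Step 9. [col 5: E + I ≡ K (mod 10)] in column 5 we have E+I≡K with carry-in 0; given E=4, I=3 and digits 0,1,2,3,4,5,6,9 already taken and all letters distinct, that pins K to 7, so K=7.

Answer: A=9, C=2, E=4, I=3, K=7, O=1, P=0, V=5, W=6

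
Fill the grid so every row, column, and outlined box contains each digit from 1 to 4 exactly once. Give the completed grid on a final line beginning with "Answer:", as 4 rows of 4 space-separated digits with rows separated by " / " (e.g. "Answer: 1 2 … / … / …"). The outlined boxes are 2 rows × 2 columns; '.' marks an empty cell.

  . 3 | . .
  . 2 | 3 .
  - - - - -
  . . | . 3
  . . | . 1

Step 1. [r4c2∈{4}] r4c2 has the single candidate 4. So r4c2=4.
Step 2. [r4c3∈{2}] r4c3 has the single candidate 2. So r4c3=2.
Step 3. [r2c4∈{4}] r2c4 has the single candidate 4, so r2c4=4.
Step 4. [r2c1∈{1}] r2c1's peers cover all but 1. So r2c1=1.
Step 5. [r4c1∈{3}] only 3 remains possible at r4c1. So r4c1=3.
Step 6. [r3c2∈{1}] r3c2 has the single candidate 1 ⇒ r3c2=1.
Step 7. [r3c3∈{4}] nothing but 4 survives at r3c3 ⇒ r3c3=4.
Step 8. [r3c1∈{2}] only 2 remains possible at r3c1. So r3c1=2.
Step 9. [r1c3∈{1}] only 1 remains possible at r1c3, so r1c3=1.
Step 10. [r1c4∈{2}] r1c4 has the single candidate 2. So r1c4=2.
Step 11. [r1c1∈{4}] only 4 remains possible at r1c1. So r1c1=4.

Answer: 4 3 1 2 / 1 2 3 4 / 2 1 4 3 / 3 4 2 1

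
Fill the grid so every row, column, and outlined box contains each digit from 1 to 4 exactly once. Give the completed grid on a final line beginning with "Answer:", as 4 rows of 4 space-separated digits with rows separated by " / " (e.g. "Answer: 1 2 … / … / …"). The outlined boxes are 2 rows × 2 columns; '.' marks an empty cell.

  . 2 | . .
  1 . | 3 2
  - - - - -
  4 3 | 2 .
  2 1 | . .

Step 1. [r4c3∈{4}] nothing but 4 survives at r4c3. So r4c3=4.
Step 2. [r1c3∈{1}] nothing but 1 survives at r1c3, so r1c3=1.
Step 3. [r2c2∈{4}] r2c2 is down to just 4. So r2c2=4.
Step 4. [r1c4∈{4}] r1c4 has the single candidate 4. So r1c4=4.
Step 5. [r3c4∈{1}] only 1 remains possible at r3c4. So r3c4=1.
Step 6. [r1c1∈{3}] only 3 remains possible at r1c1 ⇒ r1c1=3.
Step 7. [r4c4∈{3}] r4c4 is down to just 3 ⇒ r4c4=3.

Answer: 3 2 1 4 / 1 4 3 2 / 4 3 2 1 / 2 1 4 3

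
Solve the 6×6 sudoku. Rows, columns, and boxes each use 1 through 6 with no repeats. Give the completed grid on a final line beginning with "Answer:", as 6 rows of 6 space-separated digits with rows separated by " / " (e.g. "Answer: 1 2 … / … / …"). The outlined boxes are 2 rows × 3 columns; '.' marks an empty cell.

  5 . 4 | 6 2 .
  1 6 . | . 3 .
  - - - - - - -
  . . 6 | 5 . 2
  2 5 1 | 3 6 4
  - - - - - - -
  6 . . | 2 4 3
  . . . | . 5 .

Step 1. [r6c2∈{1,2,3,4}] col 2 places 2 nowhere but r6c2, so r6c2=2.
Step 2. [r3c2∈{3,4}] r3c2 is the only open cell in col 2 admitting 4. So r3c2=4.
Step 3. [r6c1∈{3,4}] 4 has one home in row 6: r6c1, so r6c1=4.
Step 4. [r6c4∈{1}] r6c4 has the single candidate 1. So r6c4=1.
Step 5. [r5c3∈{5}] r5c3 has the single candidate 5 ⇒ r5c3=5.
Step 6. [r1c6∈{1}] r1c6 is down to just 1, so r1c6=1.
Step 7. [r3c1∈{3}] r3c1 has the single candidate 3 ⇒ r3c1=3.
Step 8. [r6c6∈{6}] r6c6 is down to just 6. So r6c6=6.
Step 9. [r3c5∈{1}] r3c5 has the single candidate 1, so r3c5=1.
Step 10. [r6c3∈{3}] r6c3 has the single candidate 3. So r6c3=3.
Step 11. [r5c2∈{1}] nothing but 1 survives at r5c2, so r5c2=1.
Step 12. [r2c3∈{2}] r2c3 is down to just 2, so r2c3=2.
Step 13. [r2c4∈{4}] r2c4 has the single candidate 4. So r2c4=4.
Step 14. [r2c6∈{5}] nothing but 5 survives at r2c6 ⇒ r2c6=5.
Step 15. [r1c2∈{3}] r1c2 has the single candidate 3, so r1c2=3.

Answer: 5 3 4 6 2 1 / 1 6 2 4 3 5 / 3 4 6 5 1 2 / 2 5 1 3 6 4 / 6 1 5 2 4 3 / 4 2 3 1 5 6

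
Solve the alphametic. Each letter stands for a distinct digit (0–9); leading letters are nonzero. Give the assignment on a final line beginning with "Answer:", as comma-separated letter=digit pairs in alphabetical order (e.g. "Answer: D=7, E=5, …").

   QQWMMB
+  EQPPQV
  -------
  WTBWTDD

Step 1. [col 1: B + V ≡ D (mod 10)] D=3 is one option consistent with column 1 (B + V ≡ D (mod 10), carry-in 0) — take it, so D=3.
Step 2. [col 1: B + V ≡ D (mod 10)] several values work for V in column 1 (B + V ≡ D (mod 10), carry-in 0); try V=9 ⇒ V=9.
Step 3. [W] adding two 6-digit numbers gives at most 6+1 digits, and here it does — W is that final carry and must be 1. So W=1.
Step 4. [col 1: B + V ≡ D (mod 10)] from column 1 (V=9, D=3, carry-in 0, digits 1,3,9 already taken and all letters distinct): B must equal 4 ⇒ B=4.
Step 5. [col 2: M + Q ≡ D (mod 10)] several values work for Q in column 2 (M + Q ≡ D (mod 10), carry-in 1); try Q=7. So Q=7.
Step 6. [col 2: M + Q ≡ D (mod 10)] column 2 reads M+Q+carry(1)=D with Q=7, D=3; with digits 1,3,4,7,9 already taken and all letters distinct, the only value for M is 5 ⇒ M=5.
Step 7. [col 3: M + P ≡ T (mod 10)] several values work for T in column 3 (M + P ≡ T (mod 10), carry-in 1); try T=6 ⇒ T=6.
Step 8. [col 3: M + P ≡ T (mod 10)] from column 3 (M=5, T=6, carry-in 1, digits 1,3,4,5,6,7,9 already taken and all letters distinct): P must equal 0. So P=0.
Step 9. [col 6: Q + E ≡ T (mod 10)] column 6: given Q=7, T=6, carry-in 1, and digits 0,1,3,4,5,6,7,9 already taken and all letters distinct, Q+E≡T (mod 10) forces E=8 ⇒ E=8.

Answer: B=4, D=3, E=8, M=5, P=0, Q=7, T=6, V=9, W=1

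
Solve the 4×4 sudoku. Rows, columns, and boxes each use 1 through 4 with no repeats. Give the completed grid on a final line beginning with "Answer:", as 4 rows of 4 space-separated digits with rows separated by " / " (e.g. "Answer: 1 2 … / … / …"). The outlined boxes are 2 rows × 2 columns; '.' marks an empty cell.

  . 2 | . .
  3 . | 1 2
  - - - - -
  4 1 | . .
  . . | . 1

Step 1. [r3c4∈{3}] nothing but 3 survives at r3c4. So r3c4=3.
Step 2. [r4c3∈{2,4}] across row 4, 4 lands solely at r4c3, so r4c3=4.
Step 3. [r4c1∈{2}] r4c1's peers cover all but 2, so r4c1=2.
Step 4. [r1c3∈{3}] nothing but 3 survives at r1c3, so r1c3=3.
Step 5. [r3c3∈{2}] r3c3 has the single candidate 2 ⇒ r3c3=2.
Step 6. [r4c2∈{3}] r4c2 has the single candidate 3 ⇒ r4c2=3.
Step 7. [r2c2∈{4}] r2c2 has the single candidate 4. So r2c2=4.
Step 8. [r1c4∈{4}] only 4 remains possible at r1c4, so r1c4=4.
Step 9. [r1c1∈{1}] r1c1 is down to just 1. So r1c1=1.

Answer: 1 2 3 4 / 3 4 1 2 / 4 1 2 3 / 2 3 4 1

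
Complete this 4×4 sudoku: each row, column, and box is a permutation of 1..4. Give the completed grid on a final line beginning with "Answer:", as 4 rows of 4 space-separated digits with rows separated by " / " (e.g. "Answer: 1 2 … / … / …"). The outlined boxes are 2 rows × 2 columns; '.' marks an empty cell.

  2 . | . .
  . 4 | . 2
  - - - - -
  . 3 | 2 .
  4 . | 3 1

Step 1. [r2c3∈{1}] only 1 remains possible at r2c3 ⇒ r2c3=1.
Step 2. [r1c3∈{4}] nothing but 4 survives at r1c3, so r1c3=4.
Step 3. [r2c1∈{3}] r2c1's peers cover all but 3, so r2c1=3.
Step 4. [r1c2∈{1}] nothing but 1 survives at r1c2, so r1c2=1.
Step 5. [r3c4∈{4}] r3c4 has the single candidate 4 ⇒ r3c4=4.
Step 6. [r3c1∈{1}] only 1 remains possible at r3c1, so r3c1=1.
Step 7. [r1c4∈{3}] r1c4's peers cover all but 3 ⇒ r1c4=3.
Step 8. [r4c2∈{2}] r4c2 is down to just 2, so r4c2=2.

Answer: 2 1 4 3 / 3 4 1 2 / 1 3 2 4 / 4 2 3 1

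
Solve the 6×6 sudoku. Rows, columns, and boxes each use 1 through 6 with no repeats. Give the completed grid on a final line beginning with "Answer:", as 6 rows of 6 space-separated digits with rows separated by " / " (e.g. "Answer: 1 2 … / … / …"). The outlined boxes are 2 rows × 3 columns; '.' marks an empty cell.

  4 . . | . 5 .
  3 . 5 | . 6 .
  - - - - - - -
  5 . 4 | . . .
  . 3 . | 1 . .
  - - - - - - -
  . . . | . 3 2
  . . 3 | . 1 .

Step 1. [r3c2∈{1,2,6}] in row 3, 1 fits only at r3c2, so r3c2=1.
Step 2. [r2c2∈{2}] r2c2 is down to just 2. So r2c2=2.
Step 3. [r4c6∈{4,5,6}] r4c6 is the only open cell in row 4 admitting 5, so r4c6=5.
Step 4. [r4c3∈{2,6}] r4c3 is the only open cell in col 3 admitting 2, so r4c3=2.
Step 5. [r1c3∈{1,6}] box 1 places 1 nowhere but r1c3, so r1c3=1.
Step 6. [r5c3∈{6}] r5c3 has the single candidate 6. So r5c3=6.
Step 7. [r2c4∈{4}] r2c4's peers cover all but 4. So r2c4=4.
Step 8. [r1c6∈{3}] r1c6 is down to just 3, so r1c6=3.
Step 9. [r3c6∈{6}] r3c6 has the single candidate 6 ⇒ r3c6=6.
Step 10. [r5c2∈{4,5}] across row 5, 4 lands solely at r5c2. So r5c2=4.
Step 11. [r1c4∈{2}] r1c4 has the single candidate 2 ⇒ r1c4=2.
Step 12. [r6c2∈{5}] r6c2 is down to just 5 ⇒ r6c2=5.
Step 13. [r3c4∈{3}] only 3 remains possible at r3c4. So r3c4=3.
Step 14. [r2c6∈{1}] nothing but 1 survives at r2c6. So r2c6=1.
Step 15. [r6c4∈{6}] only 6 remains possible at r6c4 ⇒ r6c4=6.
Step 16. [r5c4∈{5}] only 5 remains possible at r5c4, so r5c4=5.
Step 17. [r1c2∈{6}] nothing but 6 survives at r1c2, so r1c2=6.
Step 18. [r6c1∈{2}] nothing but 2 survives at r6c1. So r6c1=2.
Step 19. [r4c5∈{4}] r4c5 has the single candidate 4, so r4c5=4.
Step 20. [r4c1∈{6}] r4c1's peers cover all but 6. So r4c1=6.
Step 21. [r3c5∈{2}] r3c5's peers cover all but 2. So r3c5=2.
Step 22. [r6c6∈{4}] nothing but 4 survives at r6c6, so r6c6=4.
Step 23. [r5c1∈{1}] r5c1 has the single candidate 1. So r5c1=1.

Answer: 4 6 1 2 5 3 / 3 2 5 4 6 1 / 5 1 4 3 2 6 / 6 3 2 1 4 5 / 1 4 6 5 3 2 / 2 5 3 6 1 4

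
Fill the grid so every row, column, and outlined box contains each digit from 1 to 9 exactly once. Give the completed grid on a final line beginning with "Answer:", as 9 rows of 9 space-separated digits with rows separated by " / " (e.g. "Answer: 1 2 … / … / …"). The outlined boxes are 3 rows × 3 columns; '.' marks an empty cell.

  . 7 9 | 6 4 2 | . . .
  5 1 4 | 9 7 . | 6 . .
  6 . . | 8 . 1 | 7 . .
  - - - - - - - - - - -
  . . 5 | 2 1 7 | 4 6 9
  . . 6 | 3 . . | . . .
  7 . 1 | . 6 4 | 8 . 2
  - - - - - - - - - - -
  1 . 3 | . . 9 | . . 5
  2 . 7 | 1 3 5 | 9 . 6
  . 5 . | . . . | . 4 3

Step 1. [r1c7∈{1,3,5}] in col 7, 3 fits only at r1c7, so r1c7=3.
Step 2. [r1c8∈{1,5,8}] 5 has one home in row 1: r1c8, so r1c8=5.
Step 3. [r9c3∈{8}] r9c3 has the single candidate 8. So r9c3=8.
Step 4. [r7c8∈{2,7,8}] box 9 places 7 nowhere but r7c8, so r7c8=7.
Step 5. [r5c5∈{5,8,9}] col 5 places 9 nowhere but r5c5. So r5c5=9.
Step 6. [r4c1∈{3,8}] across col 1, 3 lands solely at r4c1, so r4c1=3.
Step 7. [r5c2∈{2,4,8}] in row 5, 2 fits only at r5c2, so r5c2=2.
Step 8. [r2c9∈{8}] r2c9 has the single candidate 8 ⇒ r2c9=8.
Step 9. [r9c7∈{1,2}] row 9 places 1 nowhere but r9c7. So r9c7=1.
Step 10. [r1c9∈{1}] nothing but 1 survives at r1c9, so r1c9=1.
Step 11. [r5c1∈{4,8}] 4 has one home in row 5: r5c1 ⇒ r5c1=4.
Step 12. [r7c5∈{2,8}] in row 7, 8 fits only at r7c5. So r7c5=8.
Step 13. [r3c8∈{2,9}] across row 3, 9 lands solely at r3c8, so r3c8=9.
Step 14. [r8c2∈{4}] r8c2's peers cover all but 4, so r8c2=4.
Step 15. [r5c6∈{8}] r5c6 has the single candidate 8. So r5c6=8.
Step 16. [r9c4∈{7}] nothing but 7 survives at r9c4, so r9c4=7.
Step 17. [r7c7∈{2}] nothing but 2 survives at r7c7. So r7c7=2.
Step 18. [r2c8∈{2}] only 2 remains possible at r2c8. So r2c8=2.
Step 19. [r7c4∈{4}] r7c4 is down to just 4, so r7c4=4.
Step 20. [r9c5∈{2}] nothing but 2 survives at r9c5. So r9c5=2.
Step 21. [r3c2∈{3}] r3c2 is down to just 3. So r3c2=3.
Step 22. [r7c2∈{6}] r7c2 has the single candidate 6. So r7c2=6.
Step 23. [r4c2∈{8}] r4c2 is down to just 8 ⇒ r4c2=8.
Step 24. [r3c3∈{2}] nothing but 2 survives at r3c3 ⇒ r3c3=2.
Step 25. [r3c9∈{4}] r3c9 has the single candidate 4. So r3c9=4.
Step 26. [r9c6∈{6}] only 6 remains possible at r9c6. So r9c6=6.
Step 27. [r5c9∈{7}] r5c9 has the single candidate 7, so r5c9=7.
Step 28. [r1c1∈{8}] r1c1 has the single candidate 8. So r1c1=8.
Step 29. [r2c6∈{3}] r2c6's peers cover all but 3. So r2c6=3.
Step 30. [r6c8∈{3}] r6c8 is down to just 3, so r6c8=3.
Step 31. [r3c5∈{5}] r3c5 has the single candidate 5 ⇒ r3c5=5.
Step 32. [r9c1∈{9}] nothing but 9 survives at r9c1 ⇒ r9c1=9.
Step 33. [r8c8∈{8}] r8c8 is down to just 8, so r8c8=8.
Step 34. [r6c2∈{9}] r6c2 is down to just 9 ⇒ r6c2=9.
Step 35. [r5c7∈{5}] r5c7 is down to just 5 ⇒ r5c7=5.
Step 36. [r5c8∈{1}] r5c8 has the single candidate 1 ⇒ r5c8=1.
Step 37. [r6c4∈{5}] r6c4 has the single candidate 5 ⇒ r6c4=5.

Answer: 8 7 9 6 4 2 3 5 1 / 5 1 4 9 7 3 6 2 8 / 6 3 2 8 5 1 7 9 4 / 3 8 5 2 1 7 4 6 9 / 4 2 6 3 9 8 5 1 7 / 7 9 1 5 6 4 8 3 2 / 1 6 3 4 8 9 2 7 5 / 2 4 7 1 3 5 9 8 6 / 9 5 8 7 2 6 1 4 3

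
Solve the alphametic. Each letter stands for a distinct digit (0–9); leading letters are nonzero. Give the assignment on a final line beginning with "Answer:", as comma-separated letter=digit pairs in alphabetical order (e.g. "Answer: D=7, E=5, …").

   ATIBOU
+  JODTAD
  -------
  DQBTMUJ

Step 1. [col 1: U + D ≡ J (mod 10)] no forcing yet in column 1 (carry-in 0); D=1 is free and consistent — try it, so D=1.
Step 2. [col 1: U + D ≡ J (mod 10)] several values work for J in column 1 (U + D ≡ J (mod 10), carry-in 0); try J=4. So J=4.
Step 3. [col 1: U + D ≡ J (mod 10)] column 1 reads U+D+carry(0)=J with D=1, J=4; with digits 1,4 already taken and all letters distinct, the only value for U is 3. So U=3.
Step 4. [col 2: O + A ≡ U (mod 10)] several values work for O in column 2 (O + A ≡ U (mod 10), carry-in 0); try O=5. So O=5.
Step 5. [col 2: O + A ≡ U (mod 10)] in column 2 we have O+A≡U with carry-in 0; given O=5, U=3 and digits 1,3,4,5 already taken and all letters distinct, that pins A to 8 ⇒ A=8.
Step 6. [col 3: B + T ≡ M (mod 10)] no forcing yet in column 3 (carry-in 1); T=0 is free and consistent — try it. So T=0.
Step 7. [col 3: B + T ≡ M (mod 10)] in column 3 we have B+T≡M with carry-in 1; given T=0 and digits 0,1,3,4,5,8 already taken and all letters distinct, that pins B to 6. So B=6.
Step 8. [col 3: B + T ≡ M (mod 10)] in column 3 we have B+T≡M with carry-in 1; given B=6, T=0 and digits 0,1,3,4,5,6,8 already taken and all letters distinct, that pins M to 7, so M=7.
Step 9. [col 4: I + D ≡ T (mod 10)] column 4 reads I+D+carry(0)=T with D=1, T=0; with digits 0,1,3,4,5,6,7,8 already taken and all letters distinct, the only value for I is 9. So I=9.
Step 10. [col 6: A + J ≡ Q (mod 10)] from column 6 (A=8, J=4, carry-in 0, digits 0,1,3,4,5,6,7,8,9 already taken and all letters distinct): Q must equal 2. So Q=2.

Answer: A=8, B=6, D=1, I=9, J=4, M=7, O=5, Q=2, T=0, U=3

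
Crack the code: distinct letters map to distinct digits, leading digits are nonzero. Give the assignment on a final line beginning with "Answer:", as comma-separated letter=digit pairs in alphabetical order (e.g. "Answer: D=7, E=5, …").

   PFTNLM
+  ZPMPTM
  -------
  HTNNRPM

Step 1. [col 1: M + M ≡ M (mod 10)] from column 1 (nothing yet, carry-in 0, all letters distinct, none taken yet): M must equal 0 ⇒ M=0.
Step 2. [col 2: L + T ≡ P (mod 10)] column 2 (L + T ≡ P (mod 10), carry-in 0) doesn't pin T yet; pick T=4 and continue. So T=4.
Step 3. [H] the sum has 7 digits but both addends have 6; that extra leading digit H is the final carry, namely 1, so H=1.
Step 4. [col 2: L + T ≡ P (mod 10)] P=7 is one option consistent with column 2 (L + T ≡ P (mod 10), carry-in 0) — take it ⇒ P=7.
Step 5. [col 2: L + T ≡ P (mod 10)] column 2 reads L+T+carry(0)=P with T=4, P=7; with digits 0,1,4,7 already taken and all letters distinct, the only value for L is 3. So L=3.
Step 6. [col 3: N + P ≡ R (mod 10)] column 3 (N + P ≡ R (mod 10), carry-in 0) doesn't pin N yet; pick N=5 and continue. So N=5.
Step 7. [col 3: N + P ≡ R (mod 10)] from column 3 (N=5, P=7, carry-in 0, digits 0,1,3,4,5,7 already taken and all letters distinct): R must equal 2, so R=2.
Step 8. [col 5: F + P ≡ N (mod 10)] column 5: given P=7, N=5, carry-in 0, and digits 0,1,2,3,4,5,7 already taken and all letters distinct, F+P≡N (mod 10) forces F=8 ⇒ F=8.
Step 9. [col 6: P + Z ≡ T (mod 10)] from column 6 (P=7, T=4, carry-in 1, digits 0,1,2,3,4,5,7,8 already taken and all letters distinct): Z must equal 6, so Z=6.

Answer: F=8, H=1, L=3, M=0, N=5, P=7, R=2, T=4, Z=6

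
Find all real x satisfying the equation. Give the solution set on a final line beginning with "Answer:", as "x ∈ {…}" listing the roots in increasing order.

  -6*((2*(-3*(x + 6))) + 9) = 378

Step 1. [-6*((2*(-3*(x + 6))) + 9) = 378] -6·(inner) — divide through by -6, so div: (2*(-3*(x + 6))) + 9 = -63.
Step 2. [(2*(-3*(x + 6))) + 9 = -63] subtract 9: x sits inside (… + 9) ⇒ sub: 2*(-3*(x + 6)) = -72.
Step 3. [2*(-3*(x + 6)) = -72] 2 out front; divide by 2 ⇒ div: -3*(x + 6) = -36.
Step 4. [-3*(x + 6) = -36] -3 out front; divide by -3, so div: x + 6 = 12.
Step 5. [x + 6 = 12] subtract 6: x sits inside (… + 6) ⇒ sub: x = 6.

Answer: x ∈ {6}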